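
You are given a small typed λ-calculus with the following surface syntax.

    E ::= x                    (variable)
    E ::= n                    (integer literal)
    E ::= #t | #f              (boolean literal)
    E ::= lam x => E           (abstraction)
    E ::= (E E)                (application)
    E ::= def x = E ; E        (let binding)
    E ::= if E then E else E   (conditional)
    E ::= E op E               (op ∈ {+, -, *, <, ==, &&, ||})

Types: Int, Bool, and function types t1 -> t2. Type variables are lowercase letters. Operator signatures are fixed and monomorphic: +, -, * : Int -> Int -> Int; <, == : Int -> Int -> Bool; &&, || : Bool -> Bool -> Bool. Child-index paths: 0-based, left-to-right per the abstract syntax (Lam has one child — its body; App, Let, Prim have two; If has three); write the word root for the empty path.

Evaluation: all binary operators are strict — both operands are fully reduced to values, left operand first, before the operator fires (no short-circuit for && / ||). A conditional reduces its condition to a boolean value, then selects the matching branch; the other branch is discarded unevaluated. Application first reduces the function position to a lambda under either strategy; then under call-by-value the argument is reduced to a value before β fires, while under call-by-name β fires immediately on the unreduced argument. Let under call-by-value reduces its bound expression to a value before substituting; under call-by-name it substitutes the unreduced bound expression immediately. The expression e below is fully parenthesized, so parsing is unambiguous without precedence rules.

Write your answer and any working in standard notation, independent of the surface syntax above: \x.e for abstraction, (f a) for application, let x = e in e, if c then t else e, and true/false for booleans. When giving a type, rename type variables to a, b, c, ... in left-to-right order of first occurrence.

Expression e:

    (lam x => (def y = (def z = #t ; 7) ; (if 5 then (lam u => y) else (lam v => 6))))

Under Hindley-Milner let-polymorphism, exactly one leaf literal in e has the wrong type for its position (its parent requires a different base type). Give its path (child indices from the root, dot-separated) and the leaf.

Answer: 0.1.0 : 5

Trace:
let z : Bool
let y : Int
  unify Int ~ Bool
  FAIL: mismatch Int ~ Bool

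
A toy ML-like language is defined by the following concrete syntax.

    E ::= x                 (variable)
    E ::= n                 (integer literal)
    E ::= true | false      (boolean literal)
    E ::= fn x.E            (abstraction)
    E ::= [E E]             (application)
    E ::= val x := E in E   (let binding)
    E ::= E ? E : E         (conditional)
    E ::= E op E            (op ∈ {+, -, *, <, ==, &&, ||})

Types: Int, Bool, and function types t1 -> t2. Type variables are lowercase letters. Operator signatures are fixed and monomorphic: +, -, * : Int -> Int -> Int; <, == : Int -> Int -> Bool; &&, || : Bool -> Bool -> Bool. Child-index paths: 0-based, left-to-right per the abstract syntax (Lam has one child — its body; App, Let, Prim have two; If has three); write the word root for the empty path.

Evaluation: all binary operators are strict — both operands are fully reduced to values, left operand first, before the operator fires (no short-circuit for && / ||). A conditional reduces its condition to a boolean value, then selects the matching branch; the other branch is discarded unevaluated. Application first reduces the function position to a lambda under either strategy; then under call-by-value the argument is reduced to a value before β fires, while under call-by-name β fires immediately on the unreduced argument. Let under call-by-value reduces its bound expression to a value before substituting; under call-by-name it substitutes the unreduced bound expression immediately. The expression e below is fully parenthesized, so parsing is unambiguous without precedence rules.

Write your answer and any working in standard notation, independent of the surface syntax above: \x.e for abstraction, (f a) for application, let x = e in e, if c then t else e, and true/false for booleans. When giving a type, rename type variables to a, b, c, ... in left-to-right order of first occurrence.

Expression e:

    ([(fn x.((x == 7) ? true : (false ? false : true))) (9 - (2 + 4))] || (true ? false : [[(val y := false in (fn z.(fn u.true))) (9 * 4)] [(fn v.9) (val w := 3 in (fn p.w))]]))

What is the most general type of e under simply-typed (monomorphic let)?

Answer: Bool

Working:
x : a
  unify a ~ Int
  unify Int ~ Int
  unify Bool ~ Bool
  unify Bool ~ Bool
  unify Bool ~ Bool
  unify Bool ~ Bool
\x._ : Int -> Bool
  unify Int ~ Int
  unify Int ~ Int
  unify Int ~ Int
  unify Int ~ Int
  unify Int -> Bool ~ Int -> b
  unify Int ~ Int
  unify Bool ~ b
_ _ : Bool
  unify Bool ~ Bool
  unify Bool ~ Bool
let y : Bool
\u._ : d -> Bool
\z._ : c -> d -> Bool
  unify Int ~ Int
  unify Int ~ Int
  unify c -> d -> Bool ~ Int -> e
  unify c ~ Int
  unify d -> Bool ~ e
_ _ : d -> Bool
\v._ : f -> Int
let w : Int
w : Int
\p._ : g -> Int
  unify f -> Int ~ (g -> Int) -> h
  unify f ~ g -> Int
  unify Int ~ h
_ _ : Int
  unify d -> Bool ~ Int -> i
  unify d ~ Int
  unify Bool ~ i
_ _ : Bool
  unify Bool ~ Bool
  unify Bool ~ Bool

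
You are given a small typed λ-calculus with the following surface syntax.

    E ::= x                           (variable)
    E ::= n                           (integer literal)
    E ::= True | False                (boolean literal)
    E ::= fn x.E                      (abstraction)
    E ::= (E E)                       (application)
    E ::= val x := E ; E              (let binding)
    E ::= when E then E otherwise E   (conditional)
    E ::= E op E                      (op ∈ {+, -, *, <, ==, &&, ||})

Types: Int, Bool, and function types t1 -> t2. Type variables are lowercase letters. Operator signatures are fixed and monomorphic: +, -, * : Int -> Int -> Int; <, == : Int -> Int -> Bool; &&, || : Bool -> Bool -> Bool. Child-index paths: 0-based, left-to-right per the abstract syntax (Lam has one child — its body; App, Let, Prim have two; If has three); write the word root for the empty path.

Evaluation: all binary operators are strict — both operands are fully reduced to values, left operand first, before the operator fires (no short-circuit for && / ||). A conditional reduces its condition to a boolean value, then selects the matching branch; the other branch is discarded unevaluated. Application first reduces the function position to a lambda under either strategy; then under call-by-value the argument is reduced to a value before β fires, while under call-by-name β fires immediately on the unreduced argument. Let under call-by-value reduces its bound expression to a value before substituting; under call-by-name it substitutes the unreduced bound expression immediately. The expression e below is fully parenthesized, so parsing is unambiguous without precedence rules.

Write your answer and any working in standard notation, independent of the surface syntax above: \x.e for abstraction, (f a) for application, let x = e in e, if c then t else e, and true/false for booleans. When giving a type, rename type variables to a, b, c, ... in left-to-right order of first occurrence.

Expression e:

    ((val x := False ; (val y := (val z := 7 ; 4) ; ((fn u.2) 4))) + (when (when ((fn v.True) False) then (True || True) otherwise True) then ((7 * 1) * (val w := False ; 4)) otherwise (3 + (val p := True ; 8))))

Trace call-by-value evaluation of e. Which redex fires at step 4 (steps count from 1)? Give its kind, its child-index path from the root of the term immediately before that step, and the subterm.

Trace:
step 0: ((let x = false in (let y = (let z = 7 in 4) in ((\u.2) 4))) + (if (if ((\v.true) false) then (true || true) else true) then ((7 * 1) * (let w = false in 4)) else (3 + (let p = true in 8))))
step 1: [let@0] ((let y = (let z = 7 in 4) in ((\u.2) 4)) + (if (if ((\v.true) false) then (true || true) else true) then ((7 * 1) * (let w = false in 4)) else (3 + (let p = true in 8))))
step 2: [let@0.0] ((let y = 4 in ((\u.2) 4)) + (if (if ((\v.true) false) then (true || true) else true) then ((7 * 1) * (let w = false in 4)) else (3 + (let p = true in 8))))
step 3: [let@0] (((\u.2) 4) + (if (if ((\v.true) false) then (true || true) else true) then ((7 * 1) * (let w = false in 4)) else (3 + (let p = true in 8))))
step 4: [beta@0] (2 + (if (if ((\v.true) false) then (true || true) else true) then ((7 * 1) * (let w = false in 4)) else (3 + (let p = true in 8))))

Answer: beta at 0 : ((\u.2) 4)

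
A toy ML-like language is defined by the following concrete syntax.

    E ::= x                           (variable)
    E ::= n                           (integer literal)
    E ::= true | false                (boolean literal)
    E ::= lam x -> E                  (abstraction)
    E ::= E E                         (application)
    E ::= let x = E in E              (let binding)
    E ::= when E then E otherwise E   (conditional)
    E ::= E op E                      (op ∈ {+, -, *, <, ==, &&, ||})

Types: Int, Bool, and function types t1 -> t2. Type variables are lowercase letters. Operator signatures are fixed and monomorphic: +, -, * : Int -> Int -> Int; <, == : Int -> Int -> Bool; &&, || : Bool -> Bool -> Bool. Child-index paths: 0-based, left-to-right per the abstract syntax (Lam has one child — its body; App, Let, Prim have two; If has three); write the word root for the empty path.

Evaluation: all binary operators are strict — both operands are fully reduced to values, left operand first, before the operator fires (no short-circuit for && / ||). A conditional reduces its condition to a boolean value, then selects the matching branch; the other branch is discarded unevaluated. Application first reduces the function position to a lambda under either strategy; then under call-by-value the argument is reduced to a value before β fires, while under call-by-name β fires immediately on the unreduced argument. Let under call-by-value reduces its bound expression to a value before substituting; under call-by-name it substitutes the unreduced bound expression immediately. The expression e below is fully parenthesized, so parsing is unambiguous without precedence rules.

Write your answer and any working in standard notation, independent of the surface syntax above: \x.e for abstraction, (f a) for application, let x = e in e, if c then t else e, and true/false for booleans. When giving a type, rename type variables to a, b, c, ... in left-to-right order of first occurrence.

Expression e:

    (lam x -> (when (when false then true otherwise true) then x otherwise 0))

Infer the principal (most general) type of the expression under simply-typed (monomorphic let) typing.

Working:
  unify Bool ~ Bool
  unify Bool ~ Bool
  unify Bool ~ Bool
x : a
  unify a ~ Int
\x._ : Int -> Int

Answer: Int -> Int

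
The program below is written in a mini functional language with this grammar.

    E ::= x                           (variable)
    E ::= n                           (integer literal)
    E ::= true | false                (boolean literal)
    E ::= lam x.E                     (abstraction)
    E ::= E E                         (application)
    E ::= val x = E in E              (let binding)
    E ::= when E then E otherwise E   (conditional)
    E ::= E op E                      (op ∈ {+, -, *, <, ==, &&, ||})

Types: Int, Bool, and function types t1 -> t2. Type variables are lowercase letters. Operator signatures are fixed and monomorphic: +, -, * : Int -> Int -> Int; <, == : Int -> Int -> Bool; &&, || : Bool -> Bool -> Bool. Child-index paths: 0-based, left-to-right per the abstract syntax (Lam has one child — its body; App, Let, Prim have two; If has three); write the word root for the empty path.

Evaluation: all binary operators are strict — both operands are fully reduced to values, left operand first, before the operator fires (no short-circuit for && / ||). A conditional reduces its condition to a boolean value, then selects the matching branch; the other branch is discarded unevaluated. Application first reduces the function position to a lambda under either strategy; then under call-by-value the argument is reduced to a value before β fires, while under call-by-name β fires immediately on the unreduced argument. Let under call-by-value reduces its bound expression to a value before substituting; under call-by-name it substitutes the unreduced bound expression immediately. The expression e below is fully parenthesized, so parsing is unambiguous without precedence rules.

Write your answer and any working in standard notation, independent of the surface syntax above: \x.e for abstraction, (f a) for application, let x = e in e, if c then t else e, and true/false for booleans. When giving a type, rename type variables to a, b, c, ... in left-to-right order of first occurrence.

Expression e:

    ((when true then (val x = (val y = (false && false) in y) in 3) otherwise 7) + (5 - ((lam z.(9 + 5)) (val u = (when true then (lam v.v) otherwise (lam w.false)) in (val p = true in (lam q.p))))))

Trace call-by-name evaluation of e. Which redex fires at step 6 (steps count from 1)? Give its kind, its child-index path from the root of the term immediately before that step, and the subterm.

Answer: delta at root : (3 + -9)

Working:
step 0: ((if true then (let x = (let y = (false && false) in y) in 3) else 7) + (5 - ((\z.(9 + 5)) (let u = (if true then (\v.v) else (\w.false)) in (let p = true in (\q.p))))))
step 1: [if@0] ((let x = (let y = (false && false) in y) in 3) + (5 - ((\z.(9 + 5)) (let u = (if true then (\v.v) else (\w.false)) in (let p = true in (\q.p))))))
step 2: [let@0] (3 + (5 - ((\z.(9 + 5)) (let u = (if true then (\v.v) else (\w.false)) in (let p = true in (\q.p))))))
step 3: [beta@1.1] (3 + (5 - (9 + 5)))
step 4: [delta@1.1] (3 + (5 - 14))
step 5: [delta@1] (3 + -9)
step 6: [delta@root] -6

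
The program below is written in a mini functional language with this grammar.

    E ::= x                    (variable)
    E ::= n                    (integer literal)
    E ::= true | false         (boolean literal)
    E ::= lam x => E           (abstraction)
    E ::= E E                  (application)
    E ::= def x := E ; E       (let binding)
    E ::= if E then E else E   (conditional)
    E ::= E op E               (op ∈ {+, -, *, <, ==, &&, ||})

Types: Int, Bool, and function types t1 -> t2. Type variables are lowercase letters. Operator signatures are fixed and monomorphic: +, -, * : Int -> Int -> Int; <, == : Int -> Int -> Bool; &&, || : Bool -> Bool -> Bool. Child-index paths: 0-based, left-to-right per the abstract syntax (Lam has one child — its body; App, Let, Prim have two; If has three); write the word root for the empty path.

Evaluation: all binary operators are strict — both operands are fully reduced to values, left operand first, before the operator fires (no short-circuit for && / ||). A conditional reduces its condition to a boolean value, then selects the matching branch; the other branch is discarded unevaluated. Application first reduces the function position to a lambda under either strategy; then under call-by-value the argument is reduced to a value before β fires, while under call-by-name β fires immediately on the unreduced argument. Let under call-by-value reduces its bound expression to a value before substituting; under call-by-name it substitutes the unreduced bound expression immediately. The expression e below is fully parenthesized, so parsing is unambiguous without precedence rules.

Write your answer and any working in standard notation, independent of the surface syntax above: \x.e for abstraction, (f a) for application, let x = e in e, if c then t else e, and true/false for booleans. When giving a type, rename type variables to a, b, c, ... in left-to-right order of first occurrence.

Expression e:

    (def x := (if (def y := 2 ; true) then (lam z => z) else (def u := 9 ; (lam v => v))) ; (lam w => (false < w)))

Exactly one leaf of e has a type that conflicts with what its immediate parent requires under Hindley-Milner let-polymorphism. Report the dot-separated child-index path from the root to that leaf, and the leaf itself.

Working:
let y : Int
  unify Bool ~ Bool
z : a
\z._ : a -> a
let u : Int
v : b
\v._ : b -> b
  unify a -> a ~ b -> b
  unify a ~ b
  unify b ~ b
let x : forall. b -> b
  unify Bool ~ Int
  FAIL: mismatch Bool ~ Int

Answer: 1.0.0 : false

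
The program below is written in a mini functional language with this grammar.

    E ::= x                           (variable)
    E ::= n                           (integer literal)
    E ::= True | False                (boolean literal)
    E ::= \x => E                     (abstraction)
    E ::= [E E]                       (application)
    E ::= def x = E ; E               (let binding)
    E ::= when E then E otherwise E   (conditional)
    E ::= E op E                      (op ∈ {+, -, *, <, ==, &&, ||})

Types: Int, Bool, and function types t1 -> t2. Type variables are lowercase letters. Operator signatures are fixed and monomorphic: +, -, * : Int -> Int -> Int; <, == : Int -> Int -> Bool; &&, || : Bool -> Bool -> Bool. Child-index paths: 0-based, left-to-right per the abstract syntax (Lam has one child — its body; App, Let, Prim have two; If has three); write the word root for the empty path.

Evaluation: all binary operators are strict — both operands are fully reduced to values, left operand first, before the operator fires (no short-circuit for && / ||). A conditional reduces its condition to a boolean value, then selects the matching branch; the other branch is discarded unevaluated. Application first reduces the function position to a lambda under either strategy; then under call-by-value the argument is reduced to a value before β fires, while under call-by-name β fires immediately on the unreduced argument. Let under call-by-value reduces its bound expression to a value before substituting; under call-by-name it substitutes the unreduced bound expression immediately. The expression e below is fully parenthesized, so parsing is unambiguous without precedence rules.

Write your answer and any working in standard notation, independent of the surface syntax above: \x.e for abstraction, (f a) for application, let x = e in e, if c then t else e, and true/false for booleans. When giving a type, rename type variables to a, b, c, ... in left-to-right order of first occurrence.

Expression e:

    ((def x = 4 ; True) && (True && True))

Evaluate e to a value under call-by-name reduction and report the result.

Answer: true

Working:
step 0: ((let x = 4 in true) && (true && true))
step 1: [let@0] (true && (true && true))
step 2: [delta@1] (true && true)
step 3: [delta@root] true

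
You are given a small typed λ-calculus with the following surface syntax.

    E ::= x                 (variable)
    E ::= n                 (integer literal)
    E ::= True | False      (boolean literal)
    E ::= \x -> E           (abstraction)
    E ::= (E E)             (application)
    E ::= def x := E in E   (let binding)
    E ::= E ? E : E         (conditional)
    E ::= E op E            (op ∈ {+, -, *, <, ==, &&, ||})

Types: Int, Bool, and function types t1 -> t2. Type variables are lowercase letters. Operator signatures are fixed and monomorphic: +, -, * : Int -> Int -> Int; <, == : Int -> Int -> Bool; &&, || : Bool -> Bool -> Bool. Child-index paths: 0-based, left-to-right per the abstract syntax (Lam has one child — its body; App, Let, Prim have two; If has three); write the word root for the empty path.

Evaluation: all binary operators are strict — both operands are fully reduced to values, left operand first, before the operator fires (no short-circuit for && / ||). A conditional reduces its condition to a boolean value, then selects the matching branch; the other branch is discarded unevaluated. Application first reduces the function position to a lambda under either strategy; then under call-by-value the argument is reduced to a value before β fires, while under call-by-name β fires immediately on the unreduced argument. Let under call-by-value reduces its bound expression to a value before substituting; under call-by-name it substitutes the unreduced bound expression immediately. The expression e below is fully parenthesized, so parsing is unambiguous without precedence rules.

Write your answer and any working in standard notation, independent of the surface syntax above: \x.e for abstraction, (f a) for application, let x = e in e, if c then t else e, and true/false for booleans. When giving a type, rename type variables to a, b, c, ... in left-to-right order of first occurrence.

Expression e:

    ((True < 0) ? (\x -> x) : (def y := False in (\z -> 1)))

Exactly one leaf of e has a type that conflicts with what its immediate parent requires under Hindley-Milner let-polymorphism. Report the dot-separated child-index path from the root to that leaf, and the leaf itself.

Working:
  unify Bool ~ Int
  FAIL: mismatch Bool ~ Int

Answer: 0.0 : true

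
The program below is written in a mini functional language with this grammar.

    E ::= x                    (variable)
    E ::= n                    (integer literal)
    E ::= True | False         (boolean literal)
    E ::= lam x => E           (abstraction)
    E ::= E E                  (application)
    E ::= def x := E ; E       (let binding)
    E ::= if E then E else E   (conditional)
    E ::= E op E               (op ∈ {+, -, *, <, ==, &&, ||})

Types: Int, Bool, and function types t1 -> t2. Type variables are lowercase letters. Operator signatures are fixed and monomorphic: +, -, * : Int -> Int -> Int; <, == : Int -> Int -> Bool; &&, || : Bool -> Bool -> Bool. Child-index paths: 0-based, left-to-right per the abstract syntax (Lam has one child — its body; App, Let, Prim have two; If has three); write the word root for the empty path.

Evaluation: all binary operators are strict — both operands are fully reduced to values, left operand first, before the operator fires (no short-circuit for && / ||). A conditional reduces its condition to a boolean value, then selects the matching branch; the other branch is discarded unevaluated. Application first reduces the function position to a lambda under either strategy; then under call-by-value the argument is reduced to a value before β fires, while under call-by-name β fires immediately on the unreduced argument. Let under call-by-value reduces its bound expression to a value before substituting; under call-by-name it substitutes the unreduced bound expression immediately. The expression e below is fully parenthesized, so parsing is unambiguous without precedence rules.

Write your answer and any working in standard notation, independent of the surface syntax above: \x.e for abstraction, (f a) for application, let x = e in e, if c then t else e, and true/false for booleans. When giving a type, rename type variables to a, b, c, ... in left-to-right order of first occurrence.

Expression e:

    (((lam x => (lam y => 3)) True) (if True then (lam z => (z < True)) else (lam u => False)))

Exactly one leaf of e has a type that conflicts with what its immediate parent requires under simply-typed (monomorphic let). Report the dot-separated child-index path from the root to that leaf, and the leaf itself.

Trace:
\y._ : b -> Int
\x._ : a -> b -> Int
  unify a -> b -> Int ~ Bool -> c
  unify a ~ Bool
  unify b -> Int ~ c
_ _ : b -> Int
  unify Bool ~ Bool
z : d
  unify d ~ Int
  unify Bool ~ Int
  FAIL: mismatch Bool ~ Int

Answer: 1.1.0.1 : true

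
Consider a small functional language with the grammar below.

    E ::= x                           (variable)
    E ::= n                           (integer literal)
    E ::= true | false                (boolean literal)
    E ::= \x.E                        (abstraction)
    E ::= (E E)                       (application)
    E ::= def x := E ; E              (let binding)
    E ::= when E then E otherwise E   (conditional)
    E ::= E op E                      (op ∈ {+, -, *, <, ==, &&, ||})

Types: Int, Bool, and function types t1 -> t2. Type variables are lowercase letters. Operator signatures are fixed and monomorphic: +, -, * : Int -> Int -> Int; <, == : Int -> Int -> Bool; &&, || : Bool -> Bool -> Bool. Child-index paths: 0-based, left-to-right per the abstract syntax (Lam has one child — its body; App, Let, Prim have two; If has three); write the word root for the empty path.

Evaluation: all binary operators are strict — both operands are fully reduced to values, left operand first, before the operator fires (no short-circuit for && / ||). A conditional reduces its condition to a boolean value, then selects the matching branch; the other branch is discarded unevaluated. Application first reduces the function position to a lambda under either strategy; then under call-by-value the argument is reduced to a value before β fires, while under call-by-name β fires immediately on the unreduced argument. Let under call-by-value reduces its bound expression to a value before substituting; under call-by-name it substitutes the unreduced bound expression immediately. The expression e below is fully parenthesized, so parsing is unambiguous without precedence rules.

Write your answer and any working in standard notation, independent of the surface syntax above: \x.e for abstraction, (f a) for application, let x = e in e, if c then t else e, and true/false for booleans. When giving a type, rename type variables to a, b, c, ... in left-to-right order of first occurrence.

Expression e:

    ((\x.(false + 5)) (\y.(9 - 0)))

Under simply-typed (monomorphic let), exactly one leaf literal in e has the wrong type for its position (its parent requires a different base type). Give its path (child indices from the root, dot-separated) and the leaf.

Trace:
  unify Bool ~ Int
  FAIL: mismatch Bool ~ Int

Answer: 0.0.0 : false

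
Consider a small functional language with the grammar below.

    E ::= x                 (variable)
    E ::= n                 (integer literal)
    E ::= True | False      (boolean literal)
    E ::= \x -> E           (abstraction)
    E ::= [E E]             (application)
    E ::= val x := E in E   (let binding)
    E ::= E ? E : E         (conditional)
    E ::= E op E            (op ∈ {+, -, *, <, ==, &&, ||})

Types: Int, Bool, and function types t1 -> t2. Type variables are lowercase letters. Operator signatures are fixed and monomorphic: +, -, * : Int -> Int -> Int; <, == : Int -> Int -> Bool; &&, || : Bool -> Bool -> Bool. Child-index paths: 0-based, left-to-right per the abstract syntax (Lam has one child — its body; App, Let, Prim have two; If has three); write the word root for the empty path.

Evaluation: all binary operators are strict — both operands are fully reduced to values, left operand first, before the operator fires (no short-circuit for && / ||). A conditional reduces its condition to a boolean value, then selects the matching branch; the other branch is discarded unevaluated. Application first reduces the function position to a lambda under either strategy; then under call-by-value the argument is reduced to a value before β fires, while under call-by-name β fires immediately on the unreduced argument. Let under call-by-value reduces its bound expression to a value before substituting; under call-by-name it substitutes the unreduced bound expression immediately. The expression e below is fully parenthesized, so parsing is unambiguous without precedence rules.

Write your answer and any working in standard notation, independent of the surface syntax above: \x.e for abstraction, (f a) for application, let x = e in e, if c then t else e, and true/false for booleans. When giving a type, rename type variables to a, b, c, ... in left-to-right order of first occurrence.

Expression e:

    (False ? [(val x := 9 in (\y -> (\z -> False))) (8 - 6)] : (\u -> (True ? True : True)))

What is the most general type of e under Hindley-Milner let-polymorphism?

Answer: a -> Bool

Working:
  unify Bool ~ Bool
let x : Int
\z._ : b -> Bool
\y._ : a -> b -> Bool
  unify Int ~ Int
  unify Int ~ Int
  unify a -> b -> Bool ~ Int -> c
  unify a ~ Int
  unify b -> Bool ~ c
_ _ : b -> Bool
  unify Bool ~ Bool
  unify Bool ~ Bool
\u._ : d -> Bool
  unify b -> Bool ~ d -> Bool
  unify b ~ d
  unify Bool ~ Bool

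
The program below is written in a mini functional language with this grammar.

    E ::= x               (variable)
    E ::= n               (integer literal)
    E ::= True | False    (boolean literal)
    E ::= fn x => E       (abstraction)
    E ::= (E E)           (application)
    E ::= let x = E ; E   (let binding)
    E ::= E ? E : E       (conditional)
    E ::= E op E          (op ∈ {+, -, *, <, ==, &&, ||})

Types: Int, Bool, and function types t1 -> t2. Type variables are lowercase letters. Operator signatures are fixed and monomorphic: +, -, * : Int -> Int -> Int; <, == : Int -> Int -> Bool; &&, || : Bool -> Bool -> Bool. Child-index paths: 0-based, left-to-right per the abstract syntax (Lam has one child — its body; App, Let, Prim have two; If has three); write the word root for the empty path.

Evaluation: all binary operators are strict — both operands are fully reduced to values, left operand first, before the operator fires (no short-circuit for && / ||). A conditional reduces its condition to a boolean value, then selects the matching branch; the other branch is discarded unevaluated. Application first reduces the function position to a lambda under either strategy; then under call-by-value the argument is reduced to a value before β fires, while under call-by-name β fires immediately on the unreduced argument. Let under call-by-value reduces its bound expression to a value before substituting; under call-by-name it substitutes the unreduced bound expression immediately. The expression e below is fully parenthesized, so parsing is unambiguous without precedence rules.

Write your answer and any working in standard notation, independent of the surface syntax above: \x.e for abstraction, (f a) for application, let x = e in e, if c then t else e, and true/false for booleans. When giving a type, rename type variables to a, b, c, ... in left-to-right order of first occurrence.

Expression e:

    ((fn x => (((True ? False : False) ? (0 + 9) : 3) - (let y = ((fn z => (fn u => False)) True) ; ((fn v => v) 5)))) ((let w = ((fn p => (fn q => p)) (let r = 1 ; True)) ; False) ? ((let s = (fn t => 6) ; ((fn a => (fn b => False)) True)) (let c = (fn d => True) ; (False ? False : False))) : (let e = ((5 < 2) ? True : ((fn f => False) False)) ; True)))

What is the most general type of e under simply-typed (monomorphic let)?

Derivation:
  unify Bool ~ Bool
  unify Bool ~ Bool
  unify Bool ~ Bool
  unify Int ~ Int
  unify Int ~ Int
  unify Int ~ Int
  unify Int ~ Int
\u._ : c -> Bool
\z._ : b -> c -> Bool
  unify b -> c -> Bool ~ Bool -> d
  unify b ~ Bool
  unify c -> Bool ~ d
_ _ : c -> Bool
let y : c -> Bool
v : e
\v._ : e -> e
  unify e -> e ~ Int -> f
  unify e ~ Int
  unify Int ~ f
_ _ : Int
  unify Int ~ Int
\x._ : a -> Int
p : g
\q._ : h -> g
\p._ : g -> h -> g
let r : Int
  unify g -> h -> g ~ Bool -> i
  unify g ~ Bool
  unify h -> Bool ~ i
_ _ : h -> Bool
let w : h -> Bool
  unify Bool ~ Bool
\t._ : j -> Int
let s : j -> Int
\b._ : l -> Bool
\a._ : k -> l -> Bool
  unify k -> l -> Bool ~ Bool -> m
  unify k ~ Bool
  unify l -> Bool ~ m
_ _ : l -> Bool
\d._ : n -> Bool
let c : n -> Bool
  unify Bool ~ Bool
  unify Bool ~ Bool
  unify l -> Bool ~ Bool -> o
  unify l ~ Bool
  unify Bool ~ o
_ _ : Bool
  unify Int ~ Int
  unify Int ~ Int
  unify Bool ~ Bool
\f._ : p -> Bool
  unify p -> Bool ~ Bool -> q
  unify p ~ Bool
  unify Bool ~ q
_ _ : Bool
  unify Bool ~ Bool
let e : Bool
  unify Bool ~ Bool
  unify a -> Int ~ Bool -> r
  unify a ~ Bool
  unify Int ~ r
_ _ : Int

Answer: Int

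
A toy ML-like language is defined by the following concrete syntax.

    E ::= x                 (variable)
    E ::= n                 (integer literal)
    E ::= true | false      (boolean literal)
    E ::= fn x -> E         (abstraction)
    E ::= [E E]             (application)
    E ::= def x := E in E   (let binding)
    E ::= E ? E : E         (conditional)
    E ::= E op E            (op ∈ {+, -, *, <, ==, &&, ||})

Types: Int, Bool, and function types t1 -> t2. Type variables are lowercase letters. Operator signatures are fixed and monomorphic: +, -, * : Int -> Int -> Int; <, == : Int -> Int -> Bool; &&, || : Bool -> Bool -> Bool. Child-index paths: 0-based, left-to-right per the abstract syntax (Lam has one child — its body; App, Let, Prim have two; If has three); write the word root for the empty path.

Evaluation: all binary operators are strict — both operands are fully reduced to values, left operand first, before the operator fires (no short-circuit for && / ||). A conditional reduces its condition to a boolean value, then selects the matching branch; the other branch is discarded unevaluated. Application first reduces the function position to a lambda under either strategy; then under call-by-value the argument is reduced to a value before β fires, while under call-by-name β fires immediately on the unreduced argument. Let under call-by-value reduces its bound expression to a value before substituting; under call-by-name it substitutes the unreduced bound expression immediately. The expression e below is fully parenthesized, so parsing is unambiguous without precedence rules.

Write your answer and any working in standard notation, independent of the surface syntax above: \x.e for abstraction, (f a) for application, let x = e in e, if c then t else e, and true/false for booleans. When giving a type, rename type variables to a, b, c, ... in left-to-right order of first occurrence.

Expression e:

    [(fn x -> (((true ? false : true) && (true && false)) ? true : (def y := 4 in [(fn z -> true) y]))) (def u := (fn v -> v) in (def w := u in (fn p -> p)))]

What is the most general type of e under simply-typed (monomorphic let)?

Trace:
  unify Bool ~ Bool
  unify Bool ~ Bool
  unify Bool ~ Bool
  unify Bool ~ Bool
  unify Bool ~ Bool
  unify Bool ~ Bool
  unify Bool ~ Bool
let y : Int
\z._ : b -> Bool
y : Int
  unify b -> Bool ~ Int -> c
  unify b ~ Int
  unify Bool ~ c
_ _ : Bool
  unify Bool ~ Bool
\x._ : a -> Bool
v : d
\v._ : d -> d
let u : d -> d
u : d -> d
let w : d -> d
p : e
\p._ : e -> e
  unify a -> Bool ~ (e -> e) -> f
  unify a ~ e -> e
  unify Bool ~ f
_ _ : Bool

Answer: Bool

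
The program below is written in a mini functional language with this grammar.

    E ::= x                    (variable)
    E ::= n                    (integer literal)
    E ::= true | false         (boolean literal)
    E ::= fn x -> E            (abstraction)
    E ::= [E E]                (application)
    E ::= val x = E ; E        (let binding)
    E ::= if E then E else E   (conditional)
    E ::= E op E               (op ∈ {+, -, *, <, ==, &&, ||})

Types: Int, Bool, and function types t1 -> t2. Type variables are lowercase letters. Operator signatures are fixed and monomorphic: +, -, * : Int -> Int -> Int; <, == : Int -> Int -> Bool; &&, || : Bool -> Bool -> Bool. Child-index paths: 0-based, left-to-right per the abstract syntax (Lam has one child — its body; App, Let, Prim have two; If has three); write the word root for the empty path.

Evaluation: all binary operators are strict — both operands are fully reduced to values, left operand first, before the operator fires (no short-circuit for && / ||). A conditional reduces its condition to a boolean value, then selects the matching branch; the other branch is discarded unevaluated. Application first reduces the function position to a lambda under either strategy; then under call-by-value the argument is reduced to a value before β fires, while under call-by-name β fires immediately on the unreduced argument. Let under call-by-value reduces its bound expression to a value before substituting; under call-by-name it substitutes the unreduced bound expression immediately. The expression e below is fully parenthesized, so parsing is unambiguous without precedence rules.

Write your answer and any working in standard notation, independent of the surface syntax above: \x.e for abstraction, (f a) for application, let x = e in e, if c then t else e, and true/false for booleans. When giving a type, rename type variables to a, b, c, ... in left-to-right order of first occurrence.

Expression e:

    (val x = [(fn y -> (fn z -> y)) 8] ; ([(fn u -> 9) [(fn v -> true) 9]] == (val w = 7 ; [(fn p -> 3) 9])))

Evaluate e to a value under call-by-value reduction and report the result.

Answer: false

Trace:
step 0: (let x = ((\y.(\z.y)) 8) in (((\u.9) ((\v.true) 9)) == (let w = 7 in ((\p.3) 9))))
step 1: [beta@0] (let x = (\z.8) in (((\u.9) ((\v.true) 9)) == (let w = 7 in ((\p.3) 9))))
step 2: [let@root] (((\u.9) ((\v.true) 9)) == (let w = 7 in ((\p.3) 9)))
step 3: [beta@0.1] (((\u.9) true) == (let w = 7 in ((\p.3) 9)))
step 4: [beta@0] (9 == (let w = 7 in ((\p.3) 9)))
step 5: [let@1] (9 == ((\p.3) 9))
step 6: [beta@1] (9 == 3)
step 7: [delta@root] false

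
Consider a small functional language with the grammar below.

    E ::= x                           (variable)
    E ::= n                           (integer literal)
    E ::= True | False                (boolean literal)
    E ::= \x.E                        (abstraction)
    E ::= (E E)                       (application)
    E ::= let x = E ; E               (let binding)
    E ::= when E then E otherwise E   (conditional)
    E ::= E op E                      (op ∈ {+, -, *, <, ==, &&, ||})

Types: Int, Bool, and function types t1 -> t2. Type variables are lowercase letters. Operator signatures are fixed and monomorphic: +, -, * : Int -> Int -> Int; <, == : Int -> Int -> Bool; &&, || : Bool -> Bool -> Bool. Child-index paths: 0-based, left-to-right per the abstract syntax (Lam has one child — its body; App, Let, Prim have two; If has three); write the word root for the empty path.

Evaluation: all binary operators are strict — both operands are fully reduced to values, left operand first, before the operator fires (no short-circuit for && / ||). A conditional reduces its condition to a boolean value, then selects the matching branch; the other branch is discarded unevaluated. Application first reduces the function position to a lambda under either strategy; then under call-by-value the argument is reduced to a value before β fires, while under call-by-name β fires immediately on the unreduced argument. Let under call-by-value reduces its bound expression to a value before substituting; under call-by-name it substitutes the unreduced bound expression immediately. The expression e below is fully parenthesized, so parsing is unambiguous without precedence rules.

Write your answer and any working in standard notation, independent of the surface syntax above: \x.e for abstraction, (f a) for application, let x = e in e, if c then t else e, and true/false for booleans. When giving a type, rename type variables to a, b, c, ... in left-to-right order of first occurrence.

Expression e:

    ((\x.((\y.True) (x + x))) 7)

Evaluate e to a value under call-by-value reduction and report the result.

Answer: true

Trace:
step 0: ((\x.((\y.true) (x + x))) 7)
step 1: [beta@root] ((\y.true) (7 + 7))
step 2: [delta@1] ((\y.true) 14)
step 3: [beta@root] true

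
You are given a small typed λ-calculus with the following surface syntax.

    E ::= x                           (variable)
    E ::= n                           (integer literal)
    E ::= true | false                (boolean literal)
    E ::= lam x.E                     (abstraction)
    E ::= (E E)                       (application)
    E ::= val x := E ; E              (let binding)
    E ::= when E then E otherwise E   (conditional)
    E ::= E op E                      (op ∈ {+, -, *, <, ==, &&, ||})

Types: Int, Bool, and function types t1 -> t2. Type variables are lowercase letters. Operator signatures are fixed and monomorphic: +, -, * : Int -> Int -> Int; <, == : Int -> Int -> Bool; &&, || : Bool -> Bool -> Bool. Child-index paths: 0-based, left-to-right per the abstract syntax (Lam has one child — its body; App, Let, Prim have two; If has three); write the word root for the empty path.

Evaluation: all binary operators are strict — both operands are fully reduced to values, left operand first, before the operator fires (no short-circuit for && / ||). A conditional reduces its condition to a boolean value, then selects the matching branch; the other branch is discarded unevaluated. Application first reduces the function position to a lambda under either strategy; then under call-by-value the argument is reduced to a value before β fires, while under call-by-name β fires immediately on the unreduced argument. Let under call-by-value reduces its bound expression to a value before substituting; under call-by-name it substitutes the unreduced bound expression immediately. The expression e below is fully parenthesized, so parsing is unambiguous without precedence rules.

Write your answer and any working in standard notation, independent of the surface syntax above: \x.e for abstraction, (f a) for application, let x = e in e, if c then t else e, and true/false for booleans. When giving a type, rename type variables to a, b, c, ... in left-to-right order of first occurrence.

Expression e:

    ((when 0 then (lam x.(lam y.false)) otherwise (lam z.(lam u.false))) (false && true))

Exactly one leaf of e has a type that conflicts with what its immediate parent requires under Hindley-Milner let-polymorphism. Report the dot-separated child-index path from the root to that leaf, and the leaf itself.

Working:
  unify Int ~ Bool
  FAIL: mismatch Int ~ Bool

Answer: 0.0 : 0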